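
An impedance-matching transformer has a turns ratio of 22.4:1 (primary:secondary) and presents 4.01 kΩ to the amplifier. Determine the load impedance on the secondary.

Z_s = Z_p/(N_p/N_s)² = 4010/22.4² = 7.99 Ω.

Z_s ≈ 7.99 Ω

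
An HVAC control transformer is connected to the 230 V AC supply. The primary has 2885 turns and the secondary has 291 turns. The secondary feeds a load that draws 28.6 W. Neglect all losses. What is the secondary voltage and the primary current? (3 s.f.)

V_s ≈ 23.2 V, I_p ≈ 0.124 A

V_s = V_p × N_s/N_p = 230 × 291/2885 = 23.199 V.
I_s = P/V_s = 28.6/23.199 = 1.2328 A.
I_p = I_s × N_s/N_p = 1.2328 × 291/2885 = 0.124 A.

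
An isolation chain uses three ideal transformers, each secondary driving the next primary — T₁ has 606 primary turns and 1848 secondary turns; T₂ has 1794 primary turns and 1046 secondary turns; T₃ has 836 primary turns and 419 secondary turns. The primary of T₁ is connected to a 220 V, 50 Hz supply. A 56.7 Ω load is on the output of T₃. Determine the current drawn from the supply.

I_supply ≈ 3.08 A

Secondary of T₁: V = 220.00 × 1848/606 = 670.89 V.
Secondary of T₂: V = 670.89 × 1046/1794 = 391.17 V.
Secondary of T₃: V = 391.17 × 419/836 = 196.05 V.
I_load = 196.05/56.7 = 3.4577 A, so P_out = 196.05 × 3.4577 = 677.88 W.
All ideal ⇒ P_in = P_out, so I_supply = 677.88/220 = 3.08 A.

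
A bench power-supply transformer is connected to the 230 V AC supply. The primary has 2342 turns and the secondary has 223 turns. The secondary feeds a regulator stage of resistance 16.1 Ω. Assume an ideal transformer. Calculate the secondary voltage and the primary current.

V_s = V_p × N_s/N_p = 230 × 223/2342 = 21.900 V.
I_s = V_s/R = 21.900/16.1 = 1.3603 A.
I_p = I_s × N_s/N_p = 1.3603 × 223/2342 = 0.130 A.

V_s ≈ 21.9 V, I_p ≈ 0.130 A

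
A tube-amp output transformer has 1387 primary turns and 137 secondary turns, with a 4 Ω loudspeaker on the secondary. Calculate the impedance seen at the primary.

Z_p = (N_p/N_s)² × Z_s = (1387/137)² × 4 = 410 Ω.

Z_p ≈ 410 Ω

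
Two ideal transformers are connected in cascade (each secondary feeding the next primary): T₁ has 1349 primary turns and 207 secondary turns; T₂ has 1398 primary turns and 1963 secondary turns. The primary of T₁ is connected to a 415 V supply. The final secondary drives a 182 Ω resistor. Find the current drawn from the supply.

After T₁: V = 415.00 × 207/1349 = 63.681 V.
After T₂: V = 63.681 × 1963/1398 = 89.417 V.
I_load = 89.417/182 = 0.49130 A, so P_out = 89.417 × 0.49130 = 43.931 W.
All ideal ⇒ P_in = P_out, so I_supply = 43.931/415 = 0.106 A.

I_supply ≈ 0.106 A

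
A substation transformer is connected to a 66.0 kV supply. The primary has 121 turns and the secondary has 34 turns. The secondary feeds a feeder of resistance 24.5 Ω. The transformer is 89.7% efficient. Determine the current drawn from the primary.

I_p ≈ 237 A

V_s = 66000 × 34/121 = 18545 V.
I_s = V_s/R = 18545/24.5 = 756.96 A.
P_out = V_s I_s = 18545 × 756.96 = 1.4038×10^7 W.
P_in = P_out/η = 1.4038×10^7/0.897 = 1.5650×10^7 W.
I_p = P_in/V_p = 1.5650×10^7/66000 = 237 A.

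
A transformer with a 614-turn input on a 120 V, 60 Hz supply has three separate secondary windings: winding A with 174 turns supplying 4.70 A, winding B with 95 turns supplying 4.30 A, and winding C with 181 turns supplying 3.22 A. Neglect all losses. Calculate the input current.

V_A = 120 × 174/614 = 34.007 V; V_B = 120 × 95/614 = 18.567 V; V_C = 120 × 181/614 = 35.375 V.
P_out = V_A I_A + V_B I_B + V_C I_C = 34.007×4.70 + 18.567×4.30 + 35.375×3.22 = 159.83 + 79.837 + 113.91 = 353.57 W.
Ideal ⇒ P_in = P_out, so I_in = P_out/V_in = 353.57/120 = 2.95 A.

I_in ≈ 2.95 A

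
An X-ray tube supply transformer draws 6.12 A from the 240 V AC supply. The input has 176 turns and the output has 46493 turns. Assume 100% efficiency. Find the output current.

I_out/I_in = N_in/N_out, so I_out = 6.12 × 176/46493 = 0.0232 A.

I_out ≈ 0.0232 A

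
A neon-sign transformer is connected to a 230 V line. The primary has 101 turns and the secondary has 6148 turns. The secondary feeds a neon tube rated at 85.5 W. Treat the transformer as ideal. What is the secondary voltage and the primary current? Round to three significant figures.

V_s = V_p × N_s/N_p = 230 × 6148/101 = 14000 V.
I_s = P/V_s = 85.5/14000 = 0.0061070 A.
I_p = I_s × N_s/N_p = 0.0061070 × 6148/101 = 0.372 A.

V_s ≈ 14000 V, I_p ≈ 0.372 A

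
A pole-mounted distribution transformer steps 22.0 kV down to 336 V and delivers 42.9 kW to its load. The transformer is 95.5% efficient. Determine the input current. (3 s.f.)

I_in ≈ 2.04 A

P_in = P_out/η = 42900/0.955 = 44921 W.
I_in = P_in/V_in = 44921/22000 = 2.04 A.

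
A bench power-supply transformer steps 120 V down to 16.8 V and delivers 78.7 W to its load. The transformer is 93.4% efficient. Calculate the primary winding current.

I_p ≈ 0.702 A

P_in = P_out/η = 78.7/0.934 = 84.261 W.
I_p = P_in/V_p = 84.261/120 = 0.702 A.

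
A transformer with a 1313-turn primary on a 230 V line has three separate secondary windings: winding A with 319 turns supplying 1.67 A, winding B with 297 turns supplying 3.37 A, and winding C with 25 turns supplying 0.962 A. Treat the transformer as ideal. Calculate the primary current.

I_p ≈ 1.19 A

V_A = 230 × 319/1313 = 55.880 V; V_B = 230 × 297/1313 = 52.026 V; V_C = 230 × 25/1313 = 4.3793 V.
P_out = V_A I_A + V_B I_B + V_C I_C = 55.880×1.67 + 52.026×3.37 + 4.3793×0.962 = 93.319 + 175.33 + 4.2129 = 272.86 W.
Ideal ⇒ P_in = P_out, so I_p = P_out/V_p = 272.86/230 = 1.19 A.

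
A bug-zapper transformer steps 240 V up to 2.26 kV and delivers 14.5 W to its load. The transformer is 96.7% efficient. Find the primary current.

P_in = P_out/η = 14.5/0.967 = 14.995 W.
I_p = P_in/V_p = 14.995/240 = 0.0625 A.

I_p ≈ 0.0625 A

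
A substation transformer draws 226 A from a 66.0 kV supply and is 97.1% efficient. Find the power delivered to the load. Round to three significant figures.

P_out ≈ 1.45×10^7 W

P_in = V_p I_p = 66000 × 226 = 1.4916×10^7 W.
P_out = η P_in = 0.971 × 1.4916×10^7 = 1.45×10^7 W.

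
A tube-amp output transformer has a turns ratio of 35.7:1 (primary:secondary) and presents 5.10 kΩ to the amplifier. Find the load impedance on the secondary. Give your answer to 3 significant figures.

Z_s = Z_p/(N_p/N_s)² = 5100/35.7² = 4.00 Ω.

Z_s ≈ 4.00 Ω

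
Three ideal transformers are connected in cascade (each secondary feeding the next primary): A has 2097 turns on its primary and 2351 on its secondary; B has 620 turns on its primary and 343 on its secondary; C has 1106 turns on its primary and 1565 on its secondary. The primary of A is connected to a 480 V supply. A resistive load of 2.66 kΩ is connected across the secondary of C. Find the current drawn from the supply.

After A: V = 480.00 × 2351/2097 = 538.14 V.
After B: V = 538.14 × 343/620 = 297.71 V.
After C: V = 297.71 × 1565/1106 = 421.27 V.
I_load = 421.27/2660 = 0.15837 A, so P_out = 421.27 × 0.15837 = 66.716 W.
All ideal ⇒ P_in = P_out, so I_supply = 66.716/480 = 0.139 A.

I_supply ≈ 0.139 A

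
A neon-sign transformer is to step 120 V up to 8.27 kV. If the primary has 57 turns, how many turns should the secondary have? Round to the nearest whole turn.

N_s/N_p = V_s/V_p, so N_s = 57 × 8270/120 = 3928.2 ≈ 3928 turns.

N_s = 3928 turns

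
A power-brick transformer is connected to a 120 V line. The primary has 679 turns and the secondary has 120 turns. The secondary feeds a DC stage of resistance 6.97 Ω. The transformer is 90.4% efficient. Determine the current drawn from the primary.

V_s = 120 × 120/679 = 21.208 V.
I_s = V_s/R = 21.208/6.97 = 3.0427 A.
P_out = V_s I_s = 21.208 × 3.0427 = 64.529 W.
P_in = P_out/η = 64.529/0.904 = 71.381 W.
I_p = P_in/V_p = 71.381/120 = 0.595 A.

I_p ≈ 0.595 A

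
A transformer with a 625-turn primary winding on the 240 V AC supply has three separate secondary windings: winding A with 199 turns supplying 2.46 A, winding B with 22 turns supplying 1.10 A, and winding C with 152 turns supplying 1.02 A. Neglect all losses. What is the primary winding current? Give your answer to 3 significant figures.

I_p ≈ 1.07 A

V_A = 240 × 199/625 = 76.416 V; V_B = 240 × 22/625 = 8.4480 V; V_C = 240 × 152/625 = 58.368 V.
P_out = V_A I_A + V_B I_B + V_C I_C = 76.416×2.46 + 8.4480×1.10 + 58.368×1.02 = 187.98 + 9.2928 + 59.535 = 256.81 W.
Ideal ⇒ P_in = P_out, so I_p = P_out/V_p = 256.81/240 = 1.07 A.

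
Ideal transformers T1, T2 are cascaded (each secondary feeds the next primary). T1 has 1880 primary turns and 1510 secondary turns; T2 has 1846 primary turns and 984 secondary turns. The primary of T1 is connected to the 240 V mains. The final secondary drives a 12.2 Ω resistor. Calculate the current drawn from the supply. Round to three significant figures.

I_supply ≈ 3.61 A

After T1: V = 240.00 × 1510/1880 = 192.77 V.
After T2: V = 192.77 × 984/1846 = 102.75 V.
I_load = 102.75/12.2 = 8.4224 A, so P_out = 102.75 × 8.4224 = 865.42 W.
All ideal ⇒ P_in = P_out, so I_supply = 865.42/240 = 3.61 A.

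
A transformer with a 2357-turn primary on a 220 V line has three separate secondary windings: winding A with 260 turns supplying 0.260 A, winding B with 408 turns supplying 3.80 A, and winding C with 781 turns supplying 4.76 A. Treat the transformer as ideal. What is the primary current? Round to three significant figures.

I_p ≈ 2.26 A

V_A = 220 × 260/2357 = 24.268 V; V_B = 220 × 408/2357 = 38.082 V; V_C = 220 × 781/2357 = 72.898 V.
P_out = V_A I_A + V_B I_B + V_C I_C = 24.268×0.260 + 38.082×3.80 + 72.898×4.76 = 6.3097 + 144.71 + 346.99 = 498.02 W.
Ideal ⇒ P_in = P_out, so I_p = P_out/V_p = 498.02/220 = 2.26 A.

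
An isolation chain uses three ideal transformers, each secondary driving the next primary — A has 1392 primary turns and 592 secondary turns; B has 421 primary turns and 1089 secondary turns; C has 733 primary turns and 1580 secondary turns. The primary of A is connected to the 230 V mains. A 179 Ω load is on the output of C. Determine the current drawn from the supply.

Secondary of A: V = 230.00 × 592/1392 = 97.816 V.
Secondary of B: V = 97.816 × 1089/421 = 253.02 V.
Secondary of C: V = 253.02 × 1580/733 = 545.39 V.
I_load = 545.39/179 = 3.0469 A, so P_out = 545.39 × 3.0469 = 1661.7 W.
All ideal ⇒ P_in = P_out, so I_supply = 1661.7/230 = 7.22 A.

I_supply ≈ 7.22 A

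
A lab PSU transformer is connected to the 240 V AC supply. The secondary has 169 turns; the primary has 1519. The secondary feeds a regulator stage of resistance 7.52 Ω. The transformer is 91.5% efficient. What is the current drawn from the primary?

I_p ≈ 0.432 A

V_s = 240 × 169/1519 = 26.702 V.
I_s = V_s/R = 26.702/7.52 = 3.5508 A.
P_out = V_s I_s = 26.702 × 3.5508 = 94.812 W.
P_in = P_out/η = 94.812/0.915 = 103.62 W.
I_p = P_in/V_p = 103.62/240 = 0.432 A.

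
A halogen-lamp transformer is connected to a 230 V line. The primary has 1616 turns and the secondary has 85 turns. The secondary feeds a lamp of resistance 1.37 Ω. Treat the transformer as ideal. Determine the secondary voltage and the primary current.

V_s = V_p × N_s/N_p = 230 × 85/1616 = 12.098 V.
I_s = V_s/R = 12.098/1.37 = 8.8305 A.
I_p = I_s × N_s/N_p = 8.8305 × 85/1616 = 0.464 A.

V_s ≈ 12.1 V, I_p ≈ 0.464 A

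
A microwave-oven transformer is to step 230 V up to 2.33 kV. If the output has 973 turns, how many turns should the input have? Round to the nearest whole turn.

N_in = 96 turns

N_in/N_out = V_in/V_out, so N_in = 973 × 230/2330 = 96.0 ≈ 96 turns.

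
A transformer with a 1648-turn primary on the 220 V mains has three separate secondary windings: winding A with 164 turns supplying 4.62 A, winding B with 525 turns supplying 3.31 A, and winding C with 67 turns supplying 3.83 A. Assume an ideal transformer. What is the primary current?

I_p ≈ 1.67 A

V_A = 220 × 164/1648 = 21.893 V; V_B = 220 × 525/1648 = 70.085 V; V_C = 220 × 67/1648 = 8.9442 V.
P_out = V_A I_A + V_B I_B + V_C I_C = 21.893×4.62 + 70.085×3.31 + 8.9442×3.83 = 101.15 + 231.98 + 34.256 = 367.38 W.
Ideal ⇒ P_in = P_out, so I_p = P_out/V_p = 367.38/220 = 1.67 A.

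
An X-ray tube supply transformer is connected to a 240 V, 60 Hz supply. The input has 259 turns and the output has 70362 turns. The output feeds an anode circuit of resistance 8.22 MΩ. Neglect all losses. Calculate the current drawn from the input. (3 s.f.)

I_in ≈ 2.15 A

V_out = V_in × N_out/N_in = 240 × 70362/259 = 65200 V.
I_out = V_out/R = 65200/(8.22×10^6) = 0.0079319 A.
For an ideal transformer I_in N_in = I_out N_out, so I_in = 0.0079319 × 70362/259 = 2.15 A.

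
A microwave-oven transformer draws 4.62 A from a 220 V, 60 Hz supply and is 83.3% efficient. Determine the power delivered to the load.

P_in = V_p I_p = 220 × 4.62 = 1016.4 W.
P_out = η P_in = 0.833 × 1016.4 = 847 W.

P_out ≈ 847 W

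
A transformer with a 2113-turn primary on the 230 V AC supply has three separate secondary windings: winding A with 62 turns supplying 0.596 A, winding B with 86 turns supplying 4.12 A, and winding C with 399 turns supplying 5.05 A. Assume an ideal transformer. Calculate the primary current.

V_A = 230 × 62/2113 = 6.7487 V; V_B = 230 × 86/2113 = 9.3611 V; V_C = 230 × 399/2113 = 43.431 V.
P_out = V_A I_A + V_B I_B + V_C I_C = 6.7487×0.596 + 9.3611×4.12 + 43.431×5.05 = 4.0222 + 38.568 + 219.33 = 261.92 W.
Ideal ⇒ P_in = P_out, so I_p = P_out/V_p = 261.92/230 = 1.14 A.

I_p ≈ 1.14 A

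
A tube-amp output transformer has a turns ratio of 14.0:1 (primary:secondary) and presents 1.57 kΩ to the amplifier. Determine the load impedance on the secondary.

Z_s = Z_p/(N_p/N_s)² = 1570/14.0² = 8.01 Ω.

Z_s ≈ 8.01 Ω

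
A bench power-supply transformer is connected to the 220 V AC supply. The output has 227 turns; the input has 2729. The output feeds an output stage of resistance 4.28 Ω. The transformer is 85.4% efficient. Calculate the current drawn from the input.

V_out = 220 × 227/2729 = 18.300 V.
I_out = V_out/R = 18.300/4.28 = 4.2756 A.
P_out = V_out I_out = 18.300 × 4.2756 = 78.243 W.
P_in = P_out/η = 78.243/0.854 = 91.620 W.
I_in = P_in/V_in = 91.620/220 = 0.416 A.

I_in ≈ 0.416 A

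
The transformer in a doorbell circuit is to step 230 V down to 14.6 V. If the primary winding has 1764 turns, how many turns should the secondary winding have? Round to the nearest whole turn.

N_s/N_p = V_s/V_p, so N_s = 1764 × 14.6/230 = 112.0 ≈ 112 turns.

N_s = 112 turns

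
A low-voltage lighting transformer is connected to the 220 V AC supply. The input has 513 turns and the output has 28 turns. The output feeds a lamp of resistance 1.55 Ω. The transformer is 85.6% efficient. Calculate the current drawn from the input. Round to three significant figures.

V_out = 220 × 28/513 = 12.008 V.
I_out = V_out/R = 12.008/1.55 = 7.7470 A.
P_out = V_out I_out = 12.008 × 7.7470 = 93.024 W.
P_in = P_out/η = 93.024/0.856 = 108.67 W.
I_in = P_in/V_in = 108.67/220 = 0.494 A.

I_in ≈ 0.494 A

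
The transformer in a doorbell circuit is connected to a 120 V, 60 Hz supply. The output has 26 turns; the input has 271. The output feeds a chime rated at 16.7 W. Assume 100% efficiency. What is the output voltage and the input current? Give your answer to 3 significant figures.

V_out = V_in × N_out/N_in = 120 × 26/271 = 11.513 V.
I_out = P/V_out = 16.7/11.513 = 1.4505 A.
I_in = I_out × N_out/N_in = 1.4505 × 26/271 = 0.139 A.

V_out ≈ 11.5 V, I_in ≈ 0.139 A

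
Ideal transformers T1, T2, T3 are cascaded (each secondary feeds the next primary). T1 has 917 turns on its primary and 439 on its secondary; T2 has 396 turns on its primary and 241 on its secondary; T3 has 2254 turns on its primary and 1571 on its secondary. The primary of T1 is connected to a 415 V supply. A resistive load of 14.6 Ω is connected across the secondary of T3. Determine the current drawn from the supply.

After T1: V = 415.00 × 439/917 = 198.68 V.
After T2: V = 198.68 × 241/396 = 120.91 V.
After T3: V = 120.91 × 1571/2254 = 84.273 V.
I_load = 84.273/14.6 = 5.7721 A, so P_out = 84.273 × 5.7721 = 486.43 W.
All ideal ⇒ P_in = P_out, so I_supply = 486.43/415 = 1.17 A.

I_supply ≈ 1.17 A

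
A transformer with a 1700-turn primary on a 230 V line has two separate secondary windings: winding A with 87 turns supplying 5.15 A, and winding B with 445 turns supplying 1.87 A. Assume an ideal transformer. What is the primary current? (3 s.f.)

V_A = 230 × 87/1700 = 11.771 V; V_B = 230 × 445/1700 = 60.206 V.
P_out = V_A I_A + V_B I_B = 11.771×5.15 + 60.206×1.87 = 60.619 + 112.59 = 173.20 W.
Ideal ⇒ P_in = P_out, so I_p = P_out/V_p = 173.20/230 = 0.753 A.

I_p ≈ 0.753 A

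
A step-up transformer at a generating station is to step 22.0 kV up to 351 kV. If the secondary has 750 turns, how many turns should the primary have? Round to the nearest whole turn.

N_p/N_s = V_p/V_s, so N_p = 750 × 22000/351000 = 47.0 ≈ 47 turns.

N_p = 47 turns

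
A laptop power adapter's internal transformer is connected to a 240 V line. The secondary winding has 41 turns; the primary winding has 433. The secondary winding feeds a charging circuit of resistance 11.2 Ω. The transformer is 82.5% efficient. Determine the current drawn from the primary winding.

I_p ≈ 0.233 A

V_s = 240 × 41/433 = 22.725 V.
I_s = V_s/R = 22.725/11.2 = 2.0290 A.
P_out = V_s I_s = 22.725 × 2.0290 = 46.110 W.
P_in = P_out/η = 46.110/0.825 = 55.891 W.
I_p = P_in/V_p = 55.891/240 = 0.233 A.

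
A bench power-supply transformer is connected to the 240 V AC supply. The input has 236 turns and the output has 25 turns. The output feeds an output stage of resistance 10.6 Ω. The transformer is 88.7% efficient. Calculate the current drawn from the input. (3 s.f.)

I_in ≈ 0.286 A

V_out = 240 × 25/236 = 25.424 V.
I_out = V_out/R = 25.424/10.6 = 2.3985 A.
P_out = V_out I_out = 25.424 × 2.3985 = 60.978 W.
P_in = P_out/η = 60.978/0.887 = 68.746 W.
I_in = P_in/V_in = 68.746/240 = 0.286 A.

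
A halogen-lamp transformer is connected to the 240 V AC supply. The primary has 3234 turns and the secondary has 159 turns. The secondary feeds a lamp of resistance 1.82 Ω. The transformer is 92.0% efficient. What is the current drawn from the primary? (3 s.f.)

I_p ≈ 0.346 A

V_s = 240 × 159/3234 = 11.800 V.
I_s = V_s/R = 11.800/1.82 = 6.4833 A.
P_out = V_s I_s = 11.800 × 6.4833 = 76.501 W.
P_in = P_out/η = 76.501/0.920 = 83.153 W.
I_p = P_in/V_p = 83.153/240 = 0.346 A.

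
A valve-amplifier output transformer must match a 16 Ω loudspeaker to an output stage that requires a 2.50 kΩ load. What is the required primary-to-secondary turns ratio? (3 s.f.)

Z_p/Z_s = (N_p/N_s)², so N_p/N_s = √(2500/16) = √156 = 12.5.

N_p/N_s ≈ 12.5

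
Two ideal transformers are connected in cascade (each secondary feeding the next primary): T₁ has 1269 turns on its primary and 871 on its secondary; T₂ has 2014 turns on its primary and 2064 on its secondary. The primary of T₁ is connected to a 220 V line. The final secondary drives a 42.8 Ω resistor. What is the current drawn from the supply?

Secondary of T₁: V = 220.00 × 871/1269 = 151.00 V.
Secondary of T₂: V = 151.00 × 2064/2014 = 154.75 V.
I_load = 154.75/42.8 = 3.6156 A, so P_out = 154.75 × 3.6156 = 559.52 W.
All ideal ⇒ P_in = P_out, so I_supply = 559.52/220 = 2.54 A.

I_supply ≈ 2.54 A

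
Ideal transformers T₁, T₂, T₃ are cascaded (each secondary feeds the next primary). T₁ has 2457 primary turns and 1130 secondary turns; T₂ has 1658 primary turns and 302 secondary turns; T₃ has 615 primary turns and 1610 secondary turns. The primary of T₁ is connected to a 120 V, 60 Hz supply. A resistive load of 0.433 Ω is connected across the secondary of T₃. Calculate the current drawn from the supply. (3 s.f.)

I_supply ≈ 13.3 A

Secondary of T₁: V = 120.00 × 1130/2457 = 55.189 V.
Secondary of T₂: V = 55.189 × 302/1658 = 10.053 V.
Secondary of T₃: V = 10.053 × 1610/615 = 26.316 V.
I_load = 26.316/0.433 = 60.777 A, so P_out = 26.316 × 60.777 = 1599.4 W.
All ideal ⇒ P_in = P_out, so I_supply = 1599.4/120 = 13.3 A.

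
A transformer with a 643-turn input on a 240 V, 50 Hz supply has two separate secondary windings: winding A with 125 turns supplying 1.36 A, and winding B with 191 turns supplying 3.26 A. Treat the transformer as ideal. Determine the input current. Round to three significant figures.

I_in ≈ 1.23 A

V_A = 240 × 125/643 = 46.656 V; V_B = 240 × 191/643 = 71.291 V.
P_out = V_A I_A + V_B I_B = 46.656×1.36 + 71.291×3.26 = 63.453 + 232.41 = 295.86 W.
Ideal ⇒ P_in = P_out, so I_in = P_out/V_in = 295.86/240 = 1.23 A.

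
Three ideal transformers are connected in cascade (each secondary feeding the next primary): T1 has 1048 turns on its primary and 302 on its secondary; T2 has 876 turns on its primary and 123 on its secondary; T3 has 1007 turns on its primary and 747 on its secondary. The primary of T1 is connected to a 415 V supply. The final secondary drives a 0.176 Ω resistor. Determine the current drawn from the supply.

Secondary of T1: V = 415.00 × 302/1048 = 119.59 V.
Secondary of T2: V = 119.59 × 123/876 = 16.792 V.
Secondary of T3: V = 16.792 × 747/1007 = 12.456 V.
I_load = 12.456/0.176 = 70.774 A, so P_out = 12.456 × 70.774 = 881.57 W.
All ideal ⇒ P_in = P_out, so I_supply = 881.57/415 = 2.12 A.

I_supply ≈ 2.12 A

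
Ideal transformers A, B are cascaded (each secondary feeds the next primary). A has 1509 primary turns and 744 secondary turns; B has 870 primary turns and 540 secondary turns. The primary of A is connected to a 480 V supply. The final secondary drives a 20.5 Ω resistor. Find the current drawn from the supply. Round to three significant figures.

I_supply ≈ 2.19 A

Secondary of A: V = 480.00 × 744/1509 = 236.66 V.
Secondary of B: V = 236.66 × 540/870 = 146.89 V.
I_load = 146.89/20.5 = 7.1655 A, so P_out = 146.89 × 7.1655 = 1052.6 W.
All ideal ⇒ P_in = P_out, so I_supply = 1052.6/480 = 2.19 A.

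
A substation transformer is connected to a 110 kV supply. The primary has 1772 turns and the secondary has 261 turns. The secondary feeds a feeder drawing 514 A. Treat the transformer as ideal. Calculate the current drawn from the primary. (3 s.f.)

For an ideal transformer I_p N_p = I_s N_s, so I_p = 514 × 261/1772 = 75.7 A.

I_p ≈ 75.7 A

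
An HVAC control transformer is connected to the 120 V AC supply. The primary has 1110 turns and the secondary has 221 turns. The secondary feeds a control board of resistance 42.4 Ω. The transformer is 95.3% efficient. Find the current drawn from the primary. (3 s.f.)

V_s = 120 × 221/1110 = 23.892 V.
I_s = V_s/R = 23.892/42.4 = 0.56349 A.
P_out = V_s I_s = 23.892 × 0.56349 = 13.463 W.
P_in = P_out/η = 13.463/0.953 = 14.127 W.
I_p = P_in/V_p = 14.127/120 = 0.118 A.

I_p ≈ 0.118 A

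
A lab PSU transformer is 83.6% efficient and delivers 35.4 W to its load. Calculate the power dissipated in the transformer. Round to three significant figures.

P_loss ≈ 6.94 W

P_in = P_out/η = 35.4/0.836 = 42.3445 W.
P_loss = P_in − P_out = 42.3445 − 35.4 = 6.94 W.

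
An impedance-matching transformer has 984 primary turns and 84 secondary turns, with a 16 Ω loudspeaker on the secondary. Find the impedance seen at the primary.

Z_p = (N_p/N_s)² × Z_s = (984/84)² × 16 = 2200 Ω.

Z_p ≈ 2200 Ω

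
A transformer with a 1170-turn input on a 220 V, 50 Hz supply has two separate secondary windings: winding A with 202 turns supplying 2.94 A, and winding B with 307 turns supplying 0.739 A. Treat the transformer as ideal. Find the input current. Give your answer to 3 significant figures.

I_in ≈ 0.701 A

V_A = 220 × 202/1170 = 37.983 V; V_B = 220 × 307/1170 = 57.726 V.
P_out = V_A I_A + V_B I_B = 37.983×2.94 + 57.726×0.739 = 111.67 + 42.660 = 154.33 W.
Ideal ⇒ P_in = P_out, so I_in = P_out/V_in = 154.33/220 = 0.701 A.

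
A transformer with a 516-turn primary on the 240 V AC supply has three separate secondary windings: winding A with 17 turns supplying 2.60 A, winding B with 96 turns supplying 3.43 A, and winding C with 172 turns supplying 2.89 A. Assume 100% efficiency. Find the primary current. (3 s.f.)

V_A = 240 × 17/516 = 7.9070 V; V_B = 240 × 96/516 = 44.651 V; V_C = 240 × 172/516 = 80.000 V.
P_out = V_A I_A + V_B I_B + V_C I_C = 7.9070×2.60 + 44.651×3.43 + 80.000×2.89 = 20.558 + 153.15 + 231.20 = 404.91 W.
Ideal ⇒ P_in = P_out, so I_p = P_out/V_p = 404.91/240 = 1.69 A.

I_p ≈ 1.69 A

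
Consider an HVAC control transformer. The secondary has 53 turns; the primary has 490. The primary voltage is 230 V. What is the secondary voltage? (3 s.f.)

V_s ≈ 24.9 V

V_s/V_p = N_s/N_p, so V_s = 230 × 53/490 = 24.9 V.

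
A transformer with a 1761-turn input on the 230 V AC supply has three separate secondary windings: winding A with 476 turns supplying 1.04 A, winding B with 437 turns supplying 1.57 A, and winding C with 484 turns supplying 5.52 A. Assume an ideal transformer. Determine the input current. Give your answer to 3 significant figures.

V_A = 230 × 476/1761 = 62.169 V; V_B = 230 × 437/1761 = 57.076 V; V_C = 230 × 484/1761 = 63.214 V.
P_out = V_A I_A + V_B I_B + V_C I_C = 62.169×1.04 + 57.076×1.57 + 63.214×5.52 = 64.656 + 89.609 + 348.94 = 503.21 W.
Ideal ⇒ P_in = P_out, so I_in = P_out/V_in = 503.21/230 = 2.19 A.

I_in ≈ 2.19 A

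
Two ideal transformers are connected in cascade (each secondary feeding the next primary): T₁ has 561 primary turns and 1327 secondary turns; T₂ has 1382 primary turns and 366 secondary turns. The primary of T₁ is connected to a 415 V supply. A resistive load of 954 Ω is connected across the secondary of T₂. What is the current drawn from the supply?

I_supply ≈ 0.171 A

After T₁: V = 415.00 × 1327/561 = 981.65 V.
After T₂: V = 981.65 × 366/1382 = 259.97 V.
I_load = 259.97/954 = 0.27251 A, so P_out = 259.97 × 0.27251 = 70.845 W.
All ideal ⇒ P_in = P_out, so I_supply = 70.845/415 = 0.171 A.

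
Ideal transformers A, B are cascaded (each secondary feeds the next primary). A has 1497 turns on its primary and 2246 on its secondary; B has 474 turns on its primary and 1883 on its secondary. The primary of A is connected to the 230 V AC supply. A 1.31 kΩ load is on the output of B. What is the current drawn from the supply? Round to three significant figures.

I_supply ≈ 6.24 A

After A: V = 230.00 × 2246/1497 = 345.08 V.
After B: V = 345.08 × 1883/474 = 1370.8 V.
I_load = 1370.8/1310 = 1.0464 A, so P_out = 1370.8 × 1.0464 = 1434.5 W.
All ideal ⇒ P_in = P_out, so I_supply = 1434.5/230 = 6.24 A.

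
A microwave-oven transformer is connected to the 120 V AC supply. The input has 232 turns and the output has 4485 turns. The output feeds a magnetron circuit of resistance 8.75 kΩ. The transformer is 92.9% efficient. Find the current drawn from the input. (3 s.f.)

I_in ≈ 5.52 A

V_out = 120 × 4485/232 = 2319.8 V.
I_out = V_out/R = 2319.8/8750 = 0.26512 A.
P_out = V_out I_out = 2319.8 × 0.26512 = 615.04 W.
P_in = P_out/η = 615.04/0.929 = 662.05 W.
I_in = P_in/V_in = 662.05/120 = 5.52 A.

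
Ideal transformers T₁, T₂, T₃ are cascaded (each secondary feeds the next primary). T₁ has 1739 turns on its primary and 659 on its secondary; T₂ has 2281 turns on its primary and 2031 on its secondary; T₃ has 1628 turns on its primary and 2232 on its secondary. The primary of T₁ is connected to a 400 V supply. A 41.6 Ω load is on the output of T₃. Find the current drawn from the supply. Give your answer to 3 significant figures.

I_supply ≈ 2.06 A

Secondary of T₁: V = 400.00 × 659/1739 = 151.58 V.
Secondary of T₂: V = 151.58 × 2031/2281 = 134.97 V.
Secondary of T₃: V = 134.97 × 2232/1628 = 185.04 V.
I_load = 185.04/41.6 = 4.4481 A, so P_out = 185.04 × 4.4481 = 823.09 W.
All ideal ⇒ P_in = P_out, so I_supply = 823.09/400 = 2.06 A.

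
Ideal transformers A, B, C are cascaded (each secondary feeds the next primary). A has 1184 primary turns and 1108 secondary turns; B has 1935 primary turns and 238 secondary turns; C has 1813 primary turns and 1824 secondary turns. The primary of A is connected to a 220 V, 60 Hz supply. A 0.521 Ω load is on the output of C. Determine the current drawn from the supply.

I_supply ≈ 5.66 A

After A: V = 220.00 × 1108/1184 = 205.88 V.
After B: V = 205.88 × 238/1935 = 25.323 V.
After C: V = 25.323 × 1824/1813 = 25.476 V.
I_load = 25.476/0.521 = 48.899 A, so P_out = 25.476 × 48.899 = 1245.7 W.
All ideal ⇒ P_in = P_out, so I_supply = 1245.7/220 = 5.66 A.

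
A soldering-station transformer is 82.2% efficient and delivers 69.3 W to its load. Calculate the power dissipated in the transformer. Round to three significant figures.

P_loss ≈ 15.0 W

P_in = P_out/η = 69.3/0.822 = 84.3066 W.
P_loss = P_in − P_out = 84.3066 − 69.3 = 15.0 W.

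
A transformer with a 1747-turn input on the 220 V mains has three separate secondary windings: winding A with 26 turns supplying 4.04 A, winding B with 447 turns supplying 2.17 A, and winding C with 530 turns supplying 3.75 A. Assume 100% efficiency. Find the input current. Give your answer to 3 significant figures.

I_in ≈ 1.75 A

V_A = 220 × 26/1747 = 3.2742 V; V_B = 220 × 447/1747 = 56.291 V; V_C = 220 × 530/1747 = 66.743 V.
P_out = V_A I_A + V_B I_B + V_C I_C = 3.2742×4.04 + 56.291×2.17 + 66.743×3.75 = 13.228 + 122.15 + 250.29 = 385.66 W.
Ideal ⇒ P_in = P_out, so I_in = P_out/V_in = 385.66/220 = 1.75 A.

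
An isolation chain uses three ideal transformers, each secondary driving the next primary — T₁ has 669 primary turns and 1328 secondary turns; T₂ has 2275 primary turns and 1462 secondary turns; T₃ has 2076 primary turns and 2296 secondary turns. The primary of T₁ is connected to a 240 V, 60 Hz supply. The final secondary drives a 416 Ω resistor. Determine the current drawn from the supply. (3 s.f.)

After T₁: V = 240.00 × 1328/669 = 476.41 V.
After T₂: V = 476.41 × 1462/2275 = 306.16 V.
After T₃: V = 306.16 × 2296/2076 = 338.61 V.
I_load = 338.61/416 = 0.81395 A, so P_out = 338.61 × 0.81395 = 275.61 W.
All ideal ⇒ P_in = P_out, so I_supply = 275.61/240 = 1.15 A.

I_supply ≈ 1.15 A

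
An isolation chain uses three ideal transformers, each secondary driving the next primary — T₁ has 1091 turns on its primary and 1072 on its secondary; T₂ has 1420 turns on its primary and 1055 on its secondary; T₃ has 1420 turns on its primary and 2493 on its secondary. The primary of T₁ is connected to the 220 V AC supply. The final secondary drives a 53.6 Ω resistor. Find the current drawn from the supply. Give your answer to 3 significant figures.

I_supply ≈ 6.74 A

After T₁: V = 220.00 × 1072/1091 = 216.17 V.
After T₂: V = 216.17 × 1055/1420 = 160.60 V.
After T₃: V = 160.60 × 2493/1420 = 281.96 V.
I_load = 281.96/53.6 = 5.2605 A, so P_out = 281.96 × 5.2605 = 1483.3 W.
All ideal ⇒ P_in = P_out, so I_supply = 1483.3/220 = 6.74 A.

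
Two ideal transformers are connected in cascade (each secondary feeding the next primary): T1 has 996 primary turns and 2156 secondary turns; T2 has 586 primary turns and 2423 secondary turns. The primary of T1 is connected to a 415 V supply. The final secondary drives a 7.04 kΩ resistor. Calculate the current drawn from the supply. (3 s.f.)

I_supply ≈ 4.72 A

After T1: V = 415.00 × 2156/996 = 898.33 V.
After T2: V = 898.33 × 2423/586 = 3714.4 V.
I_load = 3714.4/7040 = 0.52762 A, so P_out = 3714.4 × 0.52762 = 1959.8 W.
All ideal ⇒ P_in = P_out, so I_supply = 1959.8/415 = 4.72 A.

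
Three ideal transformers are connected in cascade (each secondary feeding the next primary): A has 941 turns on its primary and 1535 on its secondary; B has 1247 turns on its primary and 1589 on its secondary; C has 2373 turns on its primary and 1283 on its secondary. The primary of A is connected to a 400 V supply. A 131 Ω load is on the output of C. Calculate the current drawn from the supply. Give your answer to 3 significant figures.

Secondary of A: V = 400.00 × 1535/941 = 652.50 V.
Secondary of B: V = 652.50 × 1589/1247 = 831.45 V.
Secondary of C: V = 831.45 × 1283/2373 = 449.54 V.
I_load = 449.54/131 = 3.4316 A, so P_out = 449.54 × 3.4316 = 1542.6 W.
All ideal ⇒ P_in = P_out, so I_supply = 1542.6/400 = 3.86 A.

I_supply ≈ 3.86 A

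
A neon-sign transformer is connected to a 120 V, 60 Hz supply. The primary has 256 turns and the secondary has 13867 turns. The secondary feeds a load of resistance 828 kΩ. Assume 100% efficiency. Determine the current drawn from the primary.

I_p ≈ 0.425 A

V_s = V_p × N_s/N_p = 120 × 13867/256 = 6500.2 V.
I_s = V_s/R = 6500.2/828000 = 0.0078504 A.
For an ideal transformer I_p N_p = I_s N_s, so I_p = 0.0078504 × 13867/256 = 0.425 A.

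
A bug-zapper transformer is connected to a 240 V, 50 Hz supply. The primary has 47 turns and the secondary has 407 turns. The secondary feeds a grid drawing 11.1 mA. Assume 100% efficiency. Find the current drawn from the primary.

For an ideal transformer I_p N_p = I_s N_s, so I_p = 0.0111 × 407/47 = 0.0961 A.

I_p ≈ 0.0961 A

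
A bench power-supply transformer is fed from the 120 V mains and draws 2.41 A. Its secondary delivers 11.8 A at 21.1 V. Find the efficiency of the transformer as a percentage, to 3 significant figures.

P_in = 120 × 2.41 = 289.200 W.
P_out = 21.1 × 11.8 = 248.980 W.
η = P_out/P_in = 248.980/289.200 = 0.861.

η ≈ 86.1%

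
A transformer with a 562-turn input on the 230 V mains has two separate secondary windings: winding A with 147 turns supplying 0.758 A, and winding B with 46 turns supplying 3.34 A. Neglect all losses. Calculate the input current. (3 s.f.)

V_A = 230 × 147/562 = 60.160 V; V_B = 230 × 46/562 = 18.826 V.
P_out = V_A I_A + V_B I_B = 60.160×0.758 + 18.826×3.34 = 45.601 + 62.878 = 108.48 W.
Ideal ⇒ P_in = P_out, so I_in = P_out/V_in = 108.48/230 = 0.472 A.

I_in ≈ 0.472 A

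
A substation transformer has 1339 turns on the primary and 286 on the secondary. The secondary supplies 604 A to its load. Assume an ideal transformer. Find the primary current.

I_p ≈ 129 A

For an ideal transformer I_p/I_s = N_s/N_p, so I_p = 604 × 286/1339 = 129 A.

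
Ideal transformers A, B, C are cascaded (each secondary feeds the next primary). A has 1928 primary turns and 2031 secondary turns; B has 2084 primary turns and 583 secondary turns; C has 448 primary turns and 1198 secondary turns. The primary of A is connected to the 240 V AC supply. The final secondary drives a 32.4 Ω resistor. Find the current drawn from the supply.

I_supply ≈ 4.60 A

After A: V = 240.00 × 2031/1928 = 252.82 V.
After B: V = 252.82 × 583/2084 = 70.727 V.
After C: V = 70.727 × 1198/448 = 189.13 V.
I_load = 189.13/32.4 = 5.8374 A, so P_out = 189.13 × 5.8374 = 1104.0 W.
All ideal ⇒ P_in = P_out, so I_supply = 1104.0/240 = 4.60 A.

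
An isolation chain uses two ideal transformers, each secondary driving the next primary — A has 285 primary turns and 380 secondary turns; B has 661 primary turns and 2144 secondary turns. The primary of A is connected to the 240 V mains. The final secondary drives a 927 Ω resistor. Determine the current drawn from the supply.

I_supply ≈ 4.84 A

Secondary of A: V = 240.00 × 380/285 = 320.00 V.
Secondary of B: V = 320.00 × 2144/661 = 1037.9 V.
I_load = 1037.9/927 = 1.1197 A, so P_out = 1037.9 × 1.1197 = 1162.2 W.
All ideal ⇒ P_in = P_out, so I_supply = 1162.2/240 = 4.84 A.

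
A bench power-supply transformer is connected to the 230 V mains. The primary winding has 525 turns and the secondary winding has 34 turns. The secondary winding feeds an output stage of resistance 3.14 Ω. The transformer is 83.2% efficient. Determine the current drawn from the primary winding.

I_p ≈ 0.369 A

V_s = 230 × 34/525 = 14.895 V.
I_s = V_s/R = 14.895/3.14 = 4.7437 A.
P_out = V_s I_s = 14.895 × 4.7437 = 70.659 W.
P_in = P_out/η = 70.659/0.832 = 84.926 W.
I_p = P_in/V_p = 84.926/230 = 0.369 A.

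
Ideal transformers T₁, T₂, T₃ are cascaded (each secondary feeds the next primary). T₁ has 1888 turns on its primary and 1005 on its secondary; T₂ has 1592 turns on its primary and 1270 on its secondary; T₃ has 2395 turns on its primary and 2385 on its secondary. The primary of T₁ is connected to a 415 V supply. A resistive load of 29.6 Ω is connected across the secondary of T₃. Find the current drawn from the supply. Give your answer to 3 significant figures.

I_supply ≈ 2.51 A

Secondary of T₁: V = 415.00 × 1005/1888 = 220.91 V.
Secondary of T₂: V = 220.91 × 1270/1592 = 176.23 V.
Secondary of T₃: V = 176.23 × 2385/2395 = 175.49 V.
I_load = 175.49/29.6 = 5.9288 A, so P_out = 175.49 × 5.9288 = 1040.4 W.
All ideal ⇒ P_in = P_out, so I_supply = 1040.4/415 = 2.51 A.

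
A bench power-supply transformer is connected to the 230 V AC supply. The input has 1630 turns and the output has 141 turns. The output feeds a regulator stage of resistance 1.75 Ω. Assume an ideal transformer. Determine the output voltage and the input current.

V_out = V_in × N_out/N_in = 230 × 141/1630 = 19.896 V.
I_out = V_out/R = 19.896/1.75 = 11.369 A.
I_in = I_out × N_out/N_in = 11.369 × 141/1630 = 0.983 A.

V_out ≈ 19.9 V, I_in ≈ 0.983 A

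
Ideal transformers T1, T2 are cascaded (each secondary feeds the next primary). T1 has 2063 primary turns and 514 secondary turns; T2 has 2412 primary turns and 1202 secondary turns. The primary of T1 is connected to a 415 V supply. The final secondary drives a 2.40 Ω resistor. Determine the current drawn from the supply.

Secondary of T1: V = 415.00 × 514/2063 = 103.40 V.
Secondary of T2: V = 103.40 × 1202/2412 = 51.528 V.
I_load = 51.528/2.40 = 21.470 A, so P_out = 51.528 × 21.470 = 1106.3 W.
All ideal ⇒ P_in = P_out, so I_supply = 1106.3/415 = 2.67 A.

I_supply ≈ 2.67 A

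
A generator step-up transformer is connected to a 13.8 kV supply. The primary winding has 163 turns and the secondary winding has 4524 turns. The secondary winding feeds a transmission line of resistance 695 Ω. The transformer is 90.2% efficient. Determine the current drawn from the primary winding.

I_p ≈ 17000 A

V_s = 13800 × 4524/163 = 383010 V.
I_s = V_s/R = 383010/695 = 551.10 A.
P_out = V_s I_s = 383010 × 551.10 = 2.1108×10^8 W.
P_in = P_out/η = 2.1108×10^8/0.902 = 2.3401×10^8 W.
I_p = P_in/V_p = 2.3401×10^8/13800 = 17000 A.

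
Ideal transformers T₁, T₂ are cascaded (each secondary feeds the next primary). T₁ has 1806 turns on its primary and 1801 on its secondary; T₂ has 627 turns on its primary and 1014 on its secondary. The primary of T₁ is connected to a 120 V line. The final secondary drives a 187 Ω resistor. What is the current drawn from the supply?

Secondary of T₁: V = 120.00 × 1801/1806 = 119.67 V.
Secondary of T₂: V = 119.67 × 1014/627 = 193.53 V.
I_load = 193.53/187 = 1.0349 A, so P_out = 193.53 × 1.0349 = 200.29 W.
All ideal ⇒ P_in = P_out, so I_supply = 200.29/120 = 1.67 A.

I_supply ≈ 1.67 A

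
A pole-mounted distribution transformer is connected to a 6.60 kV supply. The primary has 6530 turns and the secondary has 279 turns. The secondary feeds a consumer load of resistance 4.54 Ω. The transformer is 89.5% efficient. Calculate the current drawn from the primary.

I_p ≈ 2.97 A

V_s = 6600 × 279/6530 = 281.99 V.
I_s = V_s/R = 281.99/4.54 = 62.113 A.
P_out = V_s I_s = 281.99 × 62.113 = 17515 W.
P_in = P_out/η = 17515/0.895 = 19570 W.
I_p = P_in/V_p = 19570/6600 = 2.97 A.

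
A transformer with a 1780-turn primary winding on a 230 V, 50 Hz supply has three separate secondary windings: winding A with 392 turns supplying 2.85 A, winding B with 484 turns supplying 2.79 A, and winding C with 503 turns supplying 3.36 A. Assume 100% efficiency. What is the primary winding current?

V_A = 230 × 392/1780 = 50.652 V; V_B = 230 × 484/1780 = 62.539 V; V_C = 230 × 503/1780 = 64.994 V.
P_out = V_A I_A + V_B I_B + V_C I_C = 50.652×2.85 + 62.539×2.79 + 64.994×3.36 = 144.36 + 174.48 + 218.38 = 537.22 W.
Ideal ⇒ P_in = P_out, so I_p = P_out/V_p = 537.22/230 = 2.34 A.

I_p ≈ 2.34 A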